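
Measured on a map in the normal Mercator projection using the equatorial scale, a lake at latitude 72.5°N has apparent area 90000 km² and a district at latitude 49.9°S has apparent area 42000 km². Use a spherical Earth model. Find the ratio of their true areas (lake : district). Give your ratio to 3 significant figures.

Mercator's areal exaggeration is sec²φ; hence true area = (apparent area) · cos²φ.
True area of lake: 90000 × cos²(72.5°) = 90000 × 0.09042 = 8138 km².
True area of district: 42000 × cos²(49.9°) = 42000 × 0.4149 = 17430 km².
Ratio = 8138 / 17430 ≈ 0.467.

0.467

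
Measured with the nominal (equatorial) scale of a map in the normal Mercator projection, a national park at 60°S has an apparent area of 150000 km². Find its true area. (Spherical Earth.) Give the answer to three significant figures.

37500 km²

The Mercator projection is conformal; its linear scale factor is the same in every direction and equals sec φ = 1/cos φ.
Areal scale = k² = sec²φ = 1/cos²(60°) = 1/0.5000² = 4.000.
True area = apparent / (areal scale) = 150000 / 4.000 ≈ 37500 km².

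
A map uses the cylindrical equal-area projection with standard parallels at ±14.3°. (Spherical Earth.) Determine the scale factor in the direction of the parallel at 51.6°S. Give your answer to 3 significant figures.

A cylindrical equal-area projection with standard parallel φ₀ has meridian scale h = cos φ / cos φ₀ and parallel scale k = cos φ₀ / cos φ (so areas are preserved, h·k = 1).
k = cos 14.3° / cos 51.6° = 0.9690/0.6211 = 1.560.

1.56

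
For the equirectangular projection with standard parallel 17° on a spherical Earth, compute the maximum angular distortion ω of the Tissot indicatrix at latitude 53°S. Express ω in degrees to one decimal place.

26.3°

In the equirectangular projection with standard parallel φ₀ = 17° (x = Rλ cos φ₀, y = Rφ), meridians are true-scale (h = 1) and the parallel scale is k = cos φ₀ / cos φ.
At 53°: h = 1.000, k = 1.589; principal scales a = 1.589, b = 1.000.
sin(ω/2) = (a − b)/(a + b) = 0.5890/2.589 = 0.2275, so ω = 2 arcsin(0.2275) ≈ 26.3°.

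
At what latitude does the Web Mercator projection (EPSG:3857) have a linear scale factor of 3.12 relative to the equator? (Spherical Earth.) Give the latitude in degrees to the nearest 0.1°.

71.3°

Mercator scale is k = sec φ = 1/cos φ.
1/cos φ = 3.12  ⇒  cos φ = 0.3205  ⇒  φ = arccos(0.3205) ≈ 71.3°.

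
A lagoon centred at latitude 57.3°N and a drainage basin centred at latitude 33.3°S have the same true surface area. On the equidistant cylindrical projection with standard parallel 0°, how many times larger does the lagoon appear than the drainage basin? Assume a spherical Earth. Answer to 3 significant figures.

1.55

For the equirectangular projection with φ₀ = 0 (plate carrée), h = 1 along meridians and k = sec φ along parallels.
Areal scale at 57.3°: h·k = 1.000 × 1.851 = 1.851.
Areal scale at 33.3°: h·k = 1.000 × 1.196 = 1.196.
Ratio = 1.851/1.196 ≈ 1.55.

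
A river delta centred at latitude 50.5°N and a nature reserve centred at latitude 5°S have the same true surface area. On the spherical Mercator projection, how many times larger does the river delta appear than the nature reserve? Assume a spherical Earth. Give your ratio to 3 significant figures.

2.45

Mercator areal scale is sec²φ.
At 50.5°: sec²(50.5°) = 1/0.6361² = 2.472.
At 5°: sec²(5°) = 1/0.9962² = 1.008.
Ratio = 2.472/1.008 = cos²(5°)/cos²(50.5°) ≈ 2.45.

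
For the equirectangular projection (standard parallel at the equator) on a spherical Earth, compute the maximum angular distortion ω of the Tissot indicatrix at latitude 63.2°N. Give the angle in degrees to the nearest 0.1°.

Plate carrée maps x = Rλ, y = Rφ. The meridian scale is h = 1 and the parallel scale is k = 1/cos φ = sec φ.
At 63.2°: h = 1.000, k = 2.218; principal scales a = 2.218, b = 1.000.
sin(ω/2) = (a − b)/(a + b) = 1.218/3.218 = 0.3785, so ω = 2 arcsin(0.3785) ≈ 44.5°.

44.5°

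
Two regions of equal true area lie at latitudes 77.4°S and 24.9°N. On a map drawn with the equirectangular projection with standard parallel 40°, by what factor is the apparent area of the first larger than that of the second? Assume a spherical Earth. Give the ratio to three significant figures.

With standard parallel φ₀ = 40°, the equirectangular projection gives x = Rλ cos φ₀, y = Rφ, so h = 1 and k = cos 40° / cos φ.
Areal scale at 77.4°: h·k = 1.000 × 3.512 = 3.512.
Areal scale at 24.9°: h·k = 1.000 × 0.8446 = 0.8446.
Ratio = 3.512/0.8446 ≈ 4.16.

4.16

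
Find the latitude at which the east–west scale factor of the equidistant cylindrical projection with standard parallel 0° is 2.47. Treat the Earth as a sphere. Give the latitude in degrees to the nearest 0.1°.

66.1°

Plate carrée: h = 1, k = sec φ along parallels.
sec φ = 2.47  ⇒  cos φ = 0.4049  ⇒  φ ≈ 66.1°.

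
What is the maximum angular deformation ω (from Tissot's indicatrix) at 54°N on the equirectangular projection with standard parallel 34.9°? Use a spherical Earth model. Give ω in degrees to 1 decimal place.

The equidistant cylindrical projection with φ₀ = 34.9° has h = 1 (meridians true) and k = cos φ₀ / cos φ along parallels.
At 54°: h = 1.000, k = 1.395; principal scales a = 1.395, b = 1.000.
sin(ω/2) = (a − b)/(a + b) = 0.3953/2.395 = 0.1650, so ω = 2 arcsin(0.1650) ≈ 19.0°.

19.0°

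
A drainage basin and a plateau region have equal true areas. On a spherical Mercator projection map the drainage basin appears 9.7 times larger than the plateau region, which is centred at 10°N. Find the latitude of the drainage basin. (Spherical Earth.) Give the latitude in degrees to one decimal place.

71.6°

On Mercator, (apparent₁)/(apparent₂) = sec²φ₁ / sec²φ₂ when true areas are equal.
cos²φ₂ / cos²φ₁ = 9.7  ⇒  cos φ₁ = cos 10° / √9.7 = 0.9848/3.114 = 0.3162.
φ₁ = arccos(0.3162) ≈ 71.6°.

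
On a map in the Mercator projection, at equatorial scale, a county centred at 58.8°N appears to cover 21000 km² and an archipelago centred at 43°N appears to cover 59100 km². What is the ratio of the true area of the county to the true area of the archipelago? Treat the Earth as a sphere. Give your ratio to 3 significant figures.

Mercator's areal exaggeration is sec²φ; hence true area = (apparent area) · cos²φ.
True area of county: 21000 × cos²(58.8°) = 21000 × 0.2684 = 5635 km².
True area of archipelago: 59100 × cos²(43°) = 59100 × 0.5349 = 31610 km².
Ratio = 5635 / 31610 ≈ 0.178.

0.178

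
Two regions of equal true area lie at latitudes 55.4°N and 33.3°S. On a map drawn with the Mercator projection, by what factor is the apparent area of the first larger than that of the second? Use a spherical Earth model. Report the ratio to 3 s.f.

Mercator is conformal with k = sec φ, so areal scale = k² = sec²φ.
At 55.4°: sec²(55.4°) = 1/0.5678² = 3.101.
At 33.3°: sec²(33.3°) = 1/0.8358² = 1.431.
Ratio = 3.101/1.431 = cos²(33.3°)/cos²(55.4°) ≈ 2.17.

2.17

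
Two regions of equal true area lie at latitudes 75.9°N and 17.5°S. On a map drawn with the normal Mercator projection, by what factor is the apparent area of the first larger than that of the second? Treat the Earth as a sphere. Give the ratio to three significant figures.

15.3

Mercator is conformal with k = sec φ, so areal scale = k² = sec²φ.
At 75.9°: sec²(75.9°) = 1/0.2436² = 16.85.
At 17.5°: sec²(17.5°) = 1/0.9537² = 1.099.
Ratio = 16.85/1.099 = cos²(17.5°)/cos²(75.9°) ≈ 15.3.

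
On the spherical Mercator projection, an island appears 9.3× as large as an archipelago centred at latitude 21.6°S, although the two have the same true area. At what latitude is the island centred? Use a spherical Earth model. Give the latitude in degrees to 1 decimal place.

72.2°

Mercator areal scale is sec²φ, so apparent-area ratio = sec²φ₁ / sec²φ₂ = cos²φ₂ / cos²φ₁.
cos²φ₂ / cos²φ₁ = 9.3  ⇒  cos φ₁ = cos 21.6° / √9.3 = 0.9298/3.050 = 0.3049.
φ₁ = arccos(0.3049) ≈ 72.2°.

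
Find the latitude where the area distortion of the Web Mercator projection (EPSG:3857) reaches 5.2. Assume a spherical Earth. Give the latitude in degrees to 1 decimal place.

Mercator areal scale is sec²φ.
sec²φ = 5.2  ⇒  cos²φ = 0.1923  ⇒  cos φ = 0.4385.
φ = arccos(0.4385) ≈ 64.0°.

64.0°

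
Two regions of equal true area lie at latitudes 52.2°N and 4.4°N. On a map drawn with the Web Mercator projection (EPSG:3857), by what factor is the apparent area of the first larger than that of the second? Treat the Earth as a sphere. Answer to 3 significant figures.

On Mercator, area is exaggerated by sec²φ = 1/cos²φ.
At 52.2°: sec²(52.2°) = 1/0.6129² = 2.662.
At 4.4°: sec²(4.4°) = 1/0.9971² = 1.006.
Ratio = 2.662/1.006 = cos²(4.4°)/cos²(52.2°) ≈ 2.65.

2.65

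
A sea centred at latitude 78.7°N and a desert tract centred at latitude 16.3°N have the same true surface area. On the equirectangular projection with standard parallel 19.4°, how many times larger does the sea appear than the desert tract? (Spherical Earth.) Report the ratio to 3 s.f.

In the equirectangular projection with standard parallel φ₀ = 19.4° (x = Rλ cos φ₀, y = Rφ), meridians are true-scale (h = 1) and the parallel scale is k = cos φ₀ / cos φ.
Areal scale at 78.7°: h·k = 1.000 × 4.814 = 4.814.
Areal scale at 16.3°: h·k = 1.000 × 0.9827 = 0.9827.
Ratio = 4.814/0.9827 ≈ 4.90.

4.90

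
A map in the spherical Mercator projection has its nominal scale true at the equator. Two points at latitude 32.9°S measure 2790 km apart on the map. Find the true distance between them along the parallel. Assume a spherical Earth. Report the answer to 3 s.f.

For Mercator, h = k = sec φ (a conformal cylindrical projection has a single point scale, 1/cos φ).
Along the parallel at 32.9°, map distances are exaggerated by k = sec 32.9° = 1.191.
True distance = 2790 / 1.191 = 2790 × cos 32.9° ≈ 2340 km.

2340 km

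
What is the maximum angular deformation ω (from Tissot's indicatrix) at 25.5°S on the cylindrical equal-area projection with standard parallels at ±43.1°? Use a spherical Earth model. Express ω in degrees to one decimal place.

24.1°

Cylindrical equal-area (φ₀ = 43.1°): h = cos φ / cos 43.1° along meridians, k = cos 43.1° / cos φ along parallels; h·k = 1.
At 25.5°: h = 1.236, k = 0.8090; principal scales a = 1.236, b = 0.8090.
sin(ω/2) = (a − b)/(a + b) = 0.4272/2.045 = 0.2089, so ω = 2 arcsin(0.2089) ≈ 24.1°.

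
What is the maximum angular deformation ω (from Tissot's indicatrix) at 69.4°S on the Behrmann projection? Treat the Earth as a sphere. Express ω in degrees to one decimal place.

Behrmann is a cylindrical equal-area projection with standard parallels at ±30°. A cylindrical equal-area projection with standard parallel φ₀ has meridian scale h = cos φ / cos φ₀ and parallel scale k = cos φ₀ / cos φ (so areas are preserved, h·k = 1).
At 69.4°: h = 0.4063, k = 2.461; principal scales a = 2.461, b = 0.4063.
sin(ω/2) = (a − b)/(a + b) = 2.055/2.868 = 0.7167, so ω = 2 arcsin(0.7167) ≈ 91.6°.

91.6°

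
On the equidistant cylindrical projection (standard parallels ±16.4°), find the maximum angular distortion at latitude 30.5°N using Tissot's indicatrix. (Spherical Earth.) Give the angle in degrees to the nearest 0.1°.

6.2°

In the equirectangular projection with standard parallel φ₀ = 16.4° (x = Rλ cos φ₀, y = Rφ), meridians are true-scale (h = 1) and the parallel scale is k = cos φ₀ / cos φ.
At 30.5°: h = 1.000, k = 1.113; principal scales a = 1.113, b = 1.000.
sin(ω/2) = (a − b)/(a + b) = 0.1134/2.113 = 0.05365, so ω = 2 arcsin(0.05365) ≈ 6.2°.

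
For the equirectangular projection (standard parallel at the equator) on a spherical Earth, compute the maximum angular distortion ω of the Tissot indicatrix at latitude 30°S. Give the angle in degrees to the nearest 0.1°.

Plate carrée maps x = Rλ, y = Rφ. The meridian scale is h = 1 and the parallel scale is k = 1/cos φ = sec φ.
At 30°: h = 1.000, k = 1.155; principal scales a = 1.155, b = 1.000.
sin(ω/2) = (a − b)/(a + b) = 0.1547/2.155 = 0.07180, so ω = 2 arcsin(0.07180) ≈ 8.2°.

8.2°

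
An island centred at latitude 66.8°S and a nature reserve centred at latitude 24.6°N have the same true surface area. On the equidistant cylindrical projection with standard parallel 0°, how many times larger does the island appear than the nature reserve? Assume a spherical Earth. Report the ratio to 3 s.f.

Plate carrée maps x = Rλ, y = Rφ. The meridian scale is h = 1 and the parallel scale is k = 1/cos φ = sec φ.
Areal scale at 66.8°: h·k = 1.000 × 2.538 = 2.538.
Areal scale at 24.6°: h·k = 1.000 × 1.100 = 1.100.
Ratio = 2.538/1.100 ≈ 2.31.

2.31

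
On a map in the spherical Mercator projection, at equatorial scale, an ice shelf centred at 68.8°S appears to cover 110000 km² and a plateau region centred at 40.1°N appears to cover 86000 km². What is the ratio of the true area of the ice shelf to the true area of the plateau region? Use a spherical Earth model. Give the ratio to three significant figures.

0.286

Mercator's areal exaggeration is sec²φ; hence true area = (apparent area) · cos²φ.
True area of ice shelf: 110000 × cos²(68.8°) = 110000 × 0.1308 = 14380 km².
True area of plateau region: 86000 × cos²(40.1°) = 86000 × 0.5851 = 50320 km².
Ratio = 14380 / 50320 ≈ 0.286.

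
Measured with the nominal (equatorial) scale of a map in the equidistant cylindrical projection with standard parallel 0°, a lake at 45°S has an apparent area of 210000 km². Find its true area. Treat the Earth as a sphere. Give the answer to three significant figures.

For the equirectangular projection with φ₀ = 0 (plate carrée), h = 1 along meridians and k = sec φ along parallels.
Areal scale = h·k = 1 × sec φ; at 45°, h = 1.000, k = 1.414, so h·k = 1.414.
True area = apparent / (areal scale) = 210000 / 1.414 ≈ 148000 km².

148000 km²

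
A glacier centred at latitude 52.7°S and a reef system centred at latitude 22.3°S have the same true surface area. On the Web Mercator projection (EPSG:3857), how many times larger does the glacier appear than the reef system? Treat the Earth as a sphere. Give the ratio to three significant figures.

2.33

On Mercator, area is exaggerated by sec²φ = 1/cos²φ.
At 52.7°: sec²(52.7°) = 1/0.6060² = 2.723.
At 22.3°: sec²(22.3°) = 1/0.9252² = 1.168.
Ratio = 2.723/1.168 = cos²(22.3°)/cos²(52.7°) ≈ 2.33.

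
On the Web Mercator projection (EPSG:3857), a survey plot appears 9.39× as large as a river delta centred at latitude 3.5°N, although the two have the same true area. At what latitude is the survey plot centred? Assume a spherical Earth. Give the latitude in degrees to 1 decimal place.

71.0°

Mercator areal scale is sec²φ, so apparent-area ratio = sec²φ₁ / sec²φ₂ = cos²φ₂ / cos²φ₁.
cos²φ₂ / cos²φ₁ = 9.39  ⇒  cos φ₁ = cos 3.5° / √9.39 = 0.9981/3.064 = 0.3257.
φ₁ = arccos(0.3257) ≈ 71.0°.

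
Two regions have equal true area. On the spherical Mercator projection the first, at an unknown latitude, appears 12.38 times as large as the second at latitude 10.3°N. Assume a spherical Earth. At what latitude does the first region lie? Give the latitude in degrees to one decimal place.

73.8°

Mercator areal scale is sec²φ, so apparent-area ratio = sec²φ₁ / sec²φ₂ = cos²φ₂ / cos²φ₁.
cos²φ₂ / cos²φ₁ = 12.38  ⇒  cos φ₁ = cos 10.3° / √12.38 = 0.9839/3.519 = 0.2796.
φ₁ = arccos(0.2796) ≈ 73.8°.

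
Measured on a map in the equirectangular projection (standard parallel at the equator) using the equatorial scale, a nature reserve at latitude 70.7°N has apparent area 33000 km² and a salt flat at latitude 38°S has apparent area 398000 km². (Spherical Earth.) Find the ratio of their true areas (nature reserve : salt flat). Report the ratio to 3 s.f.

Plate carrée has h = 1 and k = sec φ, giving areal scale sec φ; true area = (apparent area) · cos φ.
True area of nature reserve: 33000 × cos(70.7°) = 33000 × 0.3305 = 10910 km².
True area of salt flat: 398000 × cos(38°) = 398000 × 0.7880 = 313600 km².
Ratio = 10910 / 313600 ≈ 0.0348.

0.0348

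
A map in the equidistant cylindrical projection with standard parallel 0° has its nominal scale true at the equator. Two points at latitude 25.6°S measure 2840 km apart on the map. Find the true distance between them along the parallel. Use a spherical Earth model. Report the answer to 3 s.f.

Plate carrée maps x = Rλ, y = Rφ. The meridian scale is h = 1 and the parallel scale is k = 1/cos φ = sec φ.
Along the parallel at 25.6°, map distances are exaggerated by k = sec 25.6° = 1.109.
True distance = 2840 / 1.109 = 2840 × cos 25.6° ≈ 2560 km.

2560 km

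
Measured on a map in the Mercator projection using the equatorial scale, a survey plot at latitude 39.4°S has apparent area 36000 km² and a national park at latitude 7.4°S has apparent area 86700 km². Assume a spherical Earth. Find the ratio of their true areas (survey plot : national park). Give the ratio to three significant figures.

0.252

On Mercator the areal scale is sec²φ, so true area = apparent × cos²φ.
True area of survey plot: 36000 × cos²(39.4°) = 36000 × 0.5971 = 21500 km².
True area of national park: 86700 × cos²(7.4°) = 86700 × 0.9834 = 85260 km².
Ratio = 21500 / 85260 ≈ 0.252.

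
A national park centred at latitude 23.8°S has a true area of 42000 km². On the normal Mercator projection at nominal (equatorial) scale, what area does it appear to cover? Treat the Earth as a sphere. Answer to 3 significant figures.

For Mercator, h = k = sec φ (a conformal cylindrical projection has a single point scale, 1/cos φ).
Areal scale = k² = sec²φ = 1/cos²(23.8°) = 1/0.9150² = 1.195.
Apparent area = 42000 × 1.195 ≈ 50200 km².

50200 km²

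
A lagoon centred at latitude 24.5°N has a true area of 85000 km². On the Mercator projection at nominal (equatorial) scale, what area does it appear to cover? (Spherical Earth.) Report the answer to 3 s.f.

103000 km²

For Mercator, h = k = sec φ (a conformal cylindrical projection has a single point scale, 1/cos φ).
Areal scale = k² = sec²φ = 1/cos²(24.5°) = 1/0.9100² = 1.208.
Apparent area = 85000 × 1.208 ≈ 103000 km².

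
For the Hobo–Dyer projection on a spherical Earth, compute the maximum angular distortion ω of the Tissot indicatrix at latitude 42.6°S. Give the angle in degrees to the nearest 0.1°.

8.6°

Hobo–Dyer is a cylindrical equal-area projection with standard parallels at ±37.5°. A cylindrical equal-area projection with standard parallel φ₀ has meridian scale h = cos φ / cos φ₀ and parallel scale k = cos φ₀ / cos φ (so areas are preserved, h·k = 1).
At 42.6°: h = 0.9278, k = 1.078; principal scales a = 1.078, b = 0.9278.
sin(ω/2) = (a − b)/(a + b) = 0.1500/2.006 = 0.07477, so ω = 2 arcsin(0.07477) ≈ 8.6°.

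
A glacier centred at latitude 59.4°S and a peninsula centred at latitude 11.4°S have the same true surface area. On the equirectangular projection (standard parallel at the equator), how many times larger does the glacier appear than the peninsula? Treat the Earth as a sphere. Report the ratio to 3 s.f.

In the plate carrée (x = Rλ, y = Rφ), meridians are true-scale (h = 1) and parallels are stretched by k = sec φ.
Areal scale at 59.4°: h·k = 1.000 × 1.964 = 1.964.
Areal scale at 11.4°: h·k = 1.000 × 1.020 = 1.020.
Ratio = 1.964/1.020 ≈ 1.93.

1.93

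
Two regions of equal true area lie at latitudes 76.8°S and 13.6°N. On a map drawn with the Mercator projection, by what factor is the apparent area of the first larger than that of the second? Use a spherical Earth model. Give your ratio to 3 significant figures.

Mercator is conformal with k = sec φ, so areal scale = k² = sec²φ.
At 76.8°: sec²(76.8°) = 1/0.2284² = 19.18.
At 13.6°: sec²(13.6°) = 1/0.9720² = 1.059.
Ratio = 19.18/1.059 = cos²(13.6°)/cos²(76.8°) ≈ 18.1.

18.1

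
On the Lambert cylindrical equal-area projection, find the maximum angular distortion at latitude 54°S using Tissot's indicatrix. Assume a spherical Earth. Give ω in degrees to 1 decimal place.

The Lambert cylindrical equal-area projection is the cylindrical equal-area projection with its standard parallel at the equator (φ₀ = 0). Cylindrical equal-area (φ₀ = 0°): h = cos φ / cos 0° along meridians, k = cos 0° / cos φ along parallels; h·k = 1.
At 54°: h = 0.5878, k = 1.701; principal scales a = 1.701, b = 0.5878.
sin(ω/2) = (a − b)/(a + b) = 1.114/2.289 = 0.4864, so ω = 2 arcsin(0.4864) ≈ 58.2°.

58.2°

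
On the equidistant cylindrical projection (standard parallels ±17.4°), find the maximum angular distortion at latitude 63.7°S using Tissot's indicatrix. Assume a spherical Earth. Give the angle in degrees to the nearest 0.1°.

42.9°

With standard parallel φ₀ = 17.4°, the equirectangular projection gives x = Rλ cos φ₀, y = Rφ, so h = 1 and k = cos 17.4° / cos φ.
At 63.7°: h = 1.000, k = 2.154; principal scales a = 2.154, b = 1.000.
sin(ω/2) = (a − b)/(a + b) = 1.154/3.154 = 0.3658, so ω = 2 arcsin(0.3658) ≈ 42.9°.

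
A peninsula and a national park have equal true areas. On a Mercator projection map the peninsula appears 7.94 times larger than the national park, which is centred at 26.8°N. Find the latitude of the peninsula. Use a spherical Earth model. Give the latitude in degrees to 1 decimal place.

Mercator areal scale is sec²φ, so apparent-area ratio = sec²φ₁ / sec²φ₂ = cos²φ₂ / cos²φ₁.
cos²φ₂ / cos²φ₁ = 7.94  ⇒  cos φ₁ = cos 26.8° / √7.94 = 0.8926/2.818 = 0.3168.
φ₁ = arccos(0.3168) ≈ 71.5°.

71.5°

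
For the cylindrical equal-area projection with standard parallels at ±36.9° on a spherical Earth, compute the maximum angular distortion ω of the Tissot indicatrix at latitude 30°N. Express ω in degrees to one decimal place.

9.1°

For cylindrical equal-area with standard parallel φ₀, h = cos φ / cos φ₀ and k = cos φ₀ / cos φ, so h·k = 1.
At 30°: h = 1.083, k = 0.9234; principal scales a = 1.083, b = 0.9234.
sin(ω/2) = (a − b)/(a + b) = 0.1596/2.006 = 0.07953, so ω = 2 arcsin(0.07953) ≈ 9.1°.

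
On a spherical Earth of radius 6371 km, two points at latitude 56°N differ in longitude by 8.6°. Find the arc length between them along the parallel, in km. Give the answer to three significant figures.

535 km

Arc length along a parallel = R cos φ · Δλ (with Δλ in radians).
= 6371 × cos 56° × (8.6° × π/180) = 6371 × 0.5592 × 0.1501 ≈ 535 km.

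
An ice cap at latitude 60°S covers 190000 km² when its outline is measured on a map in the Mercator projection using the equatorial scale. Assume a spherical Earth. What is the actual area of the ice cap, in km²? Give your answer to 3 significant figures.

47500 km²

Mercator is conformal, so the point scale is isotropic: h = k = sec φ = 1/cos φ.
Areal scale = k² = sec²φ = 1/cos²(60°) = 1/0.5000² = 4.000.
True area = apparent / (areal scale) = 190000 / 4.000 ≈ 47500 km².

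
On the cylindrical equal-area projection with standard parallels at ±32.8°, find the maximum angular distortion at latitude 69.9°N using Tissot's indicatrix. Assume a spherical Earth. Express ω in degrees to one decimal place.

Cylindrical equal-area (φ₀ = 32.8°): h = cos φ / cos 32.8° along meridians, k = cos 32.8° / cos φ along parallels; h·k = 1.
At 69.9°: h = 0.4088, k = 2.446; principal scales a = 2.446, b = 0.4088.
sin(ω/2) = (a − b)/(a + b) = 2.037/2.855 = 0.7136, so ω = 2 arcsin(0.7136) ≈ 91.1°.

91.1°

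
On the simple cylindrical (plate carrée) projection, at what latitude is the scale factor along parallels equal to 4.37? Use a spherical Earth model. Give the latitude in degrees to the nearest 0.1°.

76.8°

Plate carrée: h = 1, k = sec φ along parallels.
sec φ = 4.37  ⇒  cos φ = 0.2288  ⇒  φ ≈ 76.8°.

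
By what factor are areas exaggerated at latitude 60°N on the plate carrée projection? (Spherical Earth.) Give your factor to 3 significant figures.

2.00

Plate carrée maps x = Rλ, y = Rφ. The meridian scale is h = 1 and the parallel scale is k = 1/cos φ = sec φ.
Areal scale = h·k = 1 × sec φ; at 60°, h = 1.000, k = 2.000, so h·k = 2.000.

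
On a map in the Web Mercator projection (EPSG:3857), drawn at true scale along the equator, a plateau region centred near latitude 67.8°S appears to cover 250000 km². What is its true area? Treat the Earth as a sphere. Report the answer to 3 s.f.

35700 km²

For Mercator, h = k = sec φ (a conformal cylindrical projection has a single point scale, 1/cos φ).
Areal scale = k² = sec²φ = 1/cos²(67.8°) = 1/0.3778² = 7.005.
True area = apparent / (areal scale) = 250000 / 7.005 ≈ 35700 km².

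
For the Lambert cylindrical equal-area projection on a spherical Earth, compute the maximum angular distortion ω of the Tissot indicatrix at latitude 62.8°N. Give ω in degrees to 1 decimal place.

The Lambert cylindrical equal-area projection is the cylindrical equal-area projection with its standard parallel at the equator (φ₀ = 0). Cylindrical equal-area (φ₀ = 0°): h = cos φ / cos 0° along meridians, k = cos 0° / cos φ along parallels; h·k = 1.
At 62.8°: h = 0.4571, k = 2.188; principal scales a = 2.188, b = 0.4571.
sin(ω/2) = (a − b)/(a + b) = 1.731/2.645 = 0.6543, so ω = 2 arcsin(0.6543) ≈ 81.7°.

81.7°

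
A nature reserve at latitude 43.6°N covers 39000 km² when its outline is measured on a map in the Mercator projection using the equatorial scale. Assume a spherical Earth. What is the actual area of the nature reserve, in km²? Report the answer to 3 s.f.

20500 km²

The Mercator projection is conformal; its linear scale factor is the same in every direction and equals sec φ = 1/cos φ.
Areal scale = k² = sec²φ = 1/cos²(43.6°) = 1/0.7242² = 1.907.
True area = apparent / (areal scale) = 39000 / 1.907 ≈ 20500 km².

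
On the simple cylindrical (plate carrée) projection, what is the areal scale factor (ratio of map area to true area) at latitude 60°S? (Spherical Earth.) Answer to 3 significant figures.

For the equirectangular projection with φ₀ = 0 (plate carrée), h = 1 along meridians and k = sec φ along parallels.
Areal scale = h·k = 1 × sec φ; at 60°, h = 1.000, k = 2.000, so h·k = 2.000.

2.00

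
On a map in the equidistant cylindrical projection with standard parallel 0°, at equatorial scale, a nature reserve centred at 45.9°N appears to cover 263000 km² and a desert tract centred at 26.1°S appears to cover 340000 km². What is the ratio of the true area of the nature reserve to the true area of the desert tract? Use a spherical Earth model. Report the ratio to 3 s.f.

Plate carrée has h = 1 and k = sec φ, giving areal scale sec φ; true area = (apparent area) · cos φ.
True area of nature reserve: 263000 × cos(45.9°) = 263000 × 0.6959 = 183000 km².
True area of desert tract: 340000 × cos(26.1°) = 340000 × 0.8980 = 305300 km².
Ratio = 183000 / 305300 ≈ 0.599.

0.599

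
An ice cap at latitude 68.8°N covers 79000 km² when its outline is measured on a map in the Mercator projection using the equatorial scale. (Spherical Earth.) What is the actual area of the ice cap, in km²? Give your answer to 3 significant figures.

10300 km²

Mercator is conformal, so the point scale is isotropic: h = k = sec φ = 1/cos φ.
Areal scale = k² = sec²φ = 1/cos²(68.8°) = 1/0.3616² = 7.647.
True area = apparent / (areal scale) = 79000 / 7.647 ≈ 10300 km².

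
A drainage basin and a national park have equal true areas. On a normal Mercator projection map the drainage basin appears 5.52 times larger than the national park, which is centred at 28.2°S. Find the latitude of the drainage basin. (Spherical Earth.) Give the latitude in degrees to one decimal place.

68.0°

Mercator areal scale is sec²φ, so apparent-area ratio = sec²φ₁ / sec²φ₂ = cos²φ₂ / cos²φ₁.
cos²φ₂ / cos²φ₁ = 5.52  ⇒  cos φ₁ = cos 28.2° / √5.52 = 0.8813/2.349 = 0.3751.
φ₁ = arccos(0.3751) ≈ 68.0°.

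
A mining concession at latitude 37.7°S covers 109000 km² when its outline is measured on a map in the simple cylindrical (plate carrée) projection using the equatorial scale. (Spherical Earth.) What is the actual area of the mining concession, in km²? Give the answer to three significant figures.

For the equirectangular projection with φ₀ = 0 (plate carrée), h = 1 along meridians and k = sec φ along parallels.
Areal scale = h·k = 1 × sec φ; at 37.7°, h = 1.000, k = 1.264, so h·k = 1.264.
True area = apparent / (areal scale) = 109000 / 1.264 ≈ 86200 km².

86200 km²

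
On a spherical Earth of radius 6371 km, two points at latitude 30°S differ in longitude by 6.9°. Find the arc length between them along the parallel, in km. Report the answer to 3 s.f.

664 km

Arc length along a parallel = R cos φ · Δλ (with Δλ in radians).
= 6371 × cos 30° × (6.9° × π/180) = 6371 × 0.8660 × 0.1204 ≈ 664 km.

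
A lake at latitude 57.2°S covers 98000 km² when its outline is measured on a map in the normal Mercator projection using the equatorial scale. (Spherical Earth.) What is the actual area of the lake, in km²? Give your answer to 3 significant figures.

The Mercator projection is conformal; its linear scale factor is the same in every direction and equals sec φ = 1/cos φ.
Areal scale = k² = sec²φ = 1/cos²(57.2°) = 1/0.5417² = 3.408.
True area = apparent / (areal scale) = 98000 / 3.408 ≈ 28800 km².

28800 km²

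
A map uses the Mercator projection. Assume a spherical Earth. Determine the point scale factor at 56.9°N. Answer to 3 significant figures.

Mercator is conformal, so the point scale is isotropic: h = k = sec φ = 1/cos φ.
k = 1/cos 56.9° = 1/0.5461 = 1.831.

1.83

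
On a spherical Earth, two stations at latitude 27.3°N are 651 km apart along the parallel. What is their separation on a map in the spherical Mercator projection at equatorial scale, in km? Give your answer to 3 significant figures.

For Mercator, h = k = sec φ (a conformal cylindrical projection has a single point scale, 1/cos φ).
Along the parallel, k = sec 27.3° = 1/0.8886 = 1.125.
Map distance = 651 × 1.125 ≈ 733 km.

733 km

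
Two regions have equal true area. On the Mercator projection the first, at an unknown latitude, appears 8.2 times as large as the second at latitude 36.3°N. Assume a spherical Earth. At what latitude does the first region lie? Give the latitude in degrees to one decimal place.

On Mercator, (apparent₁)/(apparent₂) = sec²φ₁ / sec²φ₂ when true areas are equal.
cos²φ₂ / cos²φ₁ = 8.2  ⇒  cos φ₁ = cos 36.3° / √8.2 = 0.8059/2.864 = 0.2814.
φ₁ = arccos(0.2814) ≈ 73.7°.

73.7°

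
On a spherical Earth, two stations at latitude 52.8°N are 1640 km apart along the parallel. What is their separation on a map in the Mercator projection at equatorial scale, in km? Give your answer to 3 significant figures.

2710 km

For Mercator, h = k = sec φ (a conformal cylindrical projection has a single point scale, 1/cos φ).
Along the parallel, k = sec 52.8° = 1/0.6046 = 1.654.
Map distance = 1640 × 1.654 ≈ 2710 km.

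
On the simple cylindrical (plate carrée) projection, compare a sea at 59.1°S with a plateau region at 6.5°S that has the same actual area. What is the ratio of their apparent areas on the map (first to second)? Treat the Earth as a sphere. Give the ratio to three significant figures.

For the equirectangular projection with φ₀ = 0 (plate carrée), h = 1 along meridians and k = sec φ along parallels.
Areal scale at 59.1°: h·k = 1.000 × 1.947 = 1.947.
Areal scale at 6.5°: h·k = 1.000 × 1.006 = 1.006.
Ratio = 1.947/1.006 ≈ 1.93.

1.93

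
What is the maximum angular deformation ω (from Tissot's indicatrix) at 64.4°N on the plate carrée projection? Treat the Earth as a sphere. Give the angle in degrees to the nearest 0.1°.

In the plate carrée (x = Rλ, y = Rφ), meridians are true-scale (h = 1) and parallels are stretched by k = sec φ.
At 64.4°: h = 1.000, k = 2.314; principal scales a = 2.314, b = 1.000.
sin(ω/2) = (a − b)/(a + b) = 1.314/3.314 = 0.3966, so ω = 2 arcsin(0.3966) ≈ 46.7°.

46.7°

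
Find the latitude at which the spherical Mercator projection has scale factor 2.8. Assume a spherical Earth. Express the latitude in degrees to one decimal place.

Mercator scale is k = sec φ = 1/cos φ.
1/cos φ = 2.8  ⇒  cos φ = 0.3571  ⇒  φ = arccos(0.3571) ≈ 69.1°.

69.1°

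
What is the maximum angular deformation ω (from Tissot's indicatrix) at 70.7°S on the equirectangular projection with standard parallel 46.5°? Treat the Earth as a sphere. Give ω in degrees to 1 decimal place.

41.1°

With standard parallel φ₀ = 46.5°, the equirectangular projection gives x = Rλ cos φ₀, y = Rφ, so h = 1 and k = cos 46.5° / cos φ.
At 70.7°: h = 1.000, k = 2.083; principal scales a = 2.083, b = 1.000.
sin(ω/2) = (a − b)/(a + b) = 1.083/3.083 = 0.3512, so ω = 2 arcsin(0.3512) ≈ 41.1°.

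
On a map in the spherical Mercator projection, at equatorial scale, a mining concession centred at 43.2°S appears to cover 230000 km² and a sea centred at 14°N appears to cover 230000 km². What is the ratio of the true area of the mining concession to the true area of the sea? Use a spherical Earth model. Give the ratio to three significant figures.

0.564

Mercator's areal exaggeration is sec²φ; hence true area = (apparent area) · cos²φ.
True area of mining concession: 230000 × cos²(43.2°) = 230000 × 0.5314 = 122200 km².
True area of sea: 230000 × cos²(14°) = 230000 × 0.9415 = 216500 km².
Ratio = 122200 / 216500 ≈ 0.564.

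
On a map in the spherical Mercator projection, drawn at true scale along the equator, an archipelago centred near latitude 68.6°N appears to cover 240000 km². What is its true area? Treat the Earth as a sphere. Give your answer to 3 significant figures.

32000 km²

Mercator is conformal, so the point scale is isotropic: h = k = sec φ = 1/cos φ.
Areal scale = k² = sec²φ = 1/cos²(68.6°) = 1/0.3649² = 7.511.
True area = apparent / (areal scale) = 240000 / 7.511 ≈ 32000 km².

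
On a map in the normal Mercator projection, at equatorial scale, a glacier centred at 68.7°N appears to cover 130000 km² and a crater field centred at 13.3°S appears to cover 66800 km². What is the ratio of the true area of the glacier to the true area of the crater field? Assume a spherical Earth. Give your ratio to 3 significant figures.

0.271

Since Mercator area scale is 1/cos²φ, the true area equals the apparent area multiplied by cos²φ.
True area of glacier: 130000 × cos²(68.7°) = 130000 × 0.1320 = 17150 km².
True area of crater field: 66800 × cos²(13.3°) = 66800 × 0.9471 = 63260 km².
Ratio = 17150 / 63260 ≈ 0.271.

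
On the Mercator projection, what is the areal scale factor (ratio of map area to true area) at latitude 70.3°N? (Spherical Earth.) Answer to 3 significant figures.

8.80

For Mercator, h = k = sec φ (a conformal cylindrical projection has a single point scale, 1/cos φ).
Areal scale = k² = sec²φ = 1/cos²(70.3°) = 1/0.3371² = 8.800.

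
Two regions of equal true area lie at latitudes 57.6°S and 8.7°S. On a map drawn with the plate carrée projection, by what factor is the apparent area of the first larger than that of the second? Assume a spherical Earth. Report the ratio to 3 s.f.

In the plate carrée (x = Rλ, y = Rφ), meridians are true-scale (h = 1) and parallels are stretched by k = sec φ.
Areal scale at 57.6°: h·k = 1.000 × 1.866 = 1.866.
Areal scale at 8.7°: h·k = 1.000 × 1.012 = 1.012.
Ratio = 1.866/1.012 ≈ 1.84.

1.84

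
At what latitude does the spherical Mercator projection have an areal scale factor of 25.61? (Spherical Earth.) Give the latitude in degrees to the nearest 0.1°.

78.6°

Mercator areal scale is sec²φ.
sec²φ = 25.61  ⇒  cos²φ = 0.03905  ⇒  cos φ = 0.1976.
φ = arccos(0.1976) ≈ 78.6°.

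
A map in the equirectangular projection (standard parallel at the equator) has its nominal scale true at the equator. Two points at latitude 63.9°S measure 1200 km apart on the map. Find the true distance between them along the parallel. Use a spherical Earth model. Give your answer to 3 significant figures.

In the plate carrée (x = Rλ, y = Rφ), meridians are true-scale (h = 1) and parallels are stretched by k = sec φ.
Along the parallel at 63.9°, map distances are exaggerated by k = sec 63.9° = 2.273.
True distance = 1200 / 2.273 = 1200 × cos 63.9° ≈ 528 km.

528 km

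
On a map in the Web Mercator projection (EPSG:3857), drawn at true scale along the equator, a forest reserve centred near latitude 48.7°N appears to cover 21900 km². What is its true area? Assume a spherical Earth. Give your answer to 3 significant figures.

For Mercator, h = k = sec φ (a conformal cylindrical projection has a single point scale, 1/cos φ).
Areal scale = k² = sec²φ = 1/cos²(48.7°) = 1/0.6600² = 2.296.
True area = apparent / (areal scale) = 21900 / 2.296 ≈ 9540 km².

9540 km²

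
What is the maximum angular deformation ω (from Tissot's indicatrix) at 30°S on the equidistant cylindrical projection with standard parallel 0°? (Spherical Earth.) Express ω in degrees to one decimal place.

8.2°

Plate carrée maps x = Rλ, y = Rφ. The meridian scale is h = 1 and the parallel scale is k = 1/cos φ = sec φ.
At 30°: h = 1.000, k = 1.155; principal scales a = 1.155, b = 1.000.
sin(ω/2) = (a − b)/(a + b) = 0.1547/2.155 = 0.07180, so ω = 2 arcsin(0.07180) ≈ 8.2°.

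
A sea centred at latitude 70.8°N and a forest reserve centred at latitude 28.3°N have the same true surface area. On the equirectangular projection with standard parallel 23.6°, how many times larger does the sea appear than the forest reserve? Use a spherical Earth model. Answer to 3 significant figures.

In the equirectangular projection with standard parallel φ₀ = 23.6° (x = Rλ cos φ₀, y = Rφ), meridians are true-scale (h = 1) and the parallel scale is k = cos φ₀ / cos φ.
Areal scale at 70.8°: h·k = 1.000 × 2.786 = 2.786.
Areal scale at 28.3°: h·k = 1.000 × 1.041 = 1.041.
Ratio = 2.786/1.041 ≈ 2.68.

2.68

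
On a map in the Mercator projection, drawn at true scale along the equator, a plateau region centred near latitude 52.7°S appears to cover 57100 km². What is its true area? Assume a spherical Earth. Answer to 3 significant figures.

21000 km²

The Mercator projection is conformal; its linear scale factor is the same in every direction and equals sec φ = 1/cos φ.
Areal scale = k² = sec²φ = 1/cos²(52.7°) = 1/0.6060² = 2.723.
True area = apparent / (areal scale) = 57100 / 2.723 ≈ 21000 km².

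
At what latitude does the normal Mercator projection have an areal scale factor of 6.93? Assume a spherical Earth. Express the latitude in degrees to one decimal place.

Mercator areal scale is sec²φ.
sec²φ = 6.93  ⇒  cos²φ = 0.1443  ⇒  cos φ = 0.3799.
φ = arccos(0.3799) ≈ 67.7°.

67.7°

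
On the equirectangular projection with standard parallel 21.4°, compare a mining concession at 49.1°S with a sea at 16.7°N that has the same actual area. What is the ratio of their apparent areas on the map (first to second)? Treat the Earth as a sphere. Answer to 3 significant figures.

The equidistant cylindrical projection with φ₀ = 21.4° has h = 1 (meridians true) and k = cos φ₀ / cos φ along parallels.
Areal scale at 49.1°: h·k = 1.000 × 1.422 = 1.422.
Areal scale at 16.7°: h·k = 1.000 × 0.9721 = 0.9721.
Ratio = 1.422/0.9721 ≈ 1.46.

1.46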